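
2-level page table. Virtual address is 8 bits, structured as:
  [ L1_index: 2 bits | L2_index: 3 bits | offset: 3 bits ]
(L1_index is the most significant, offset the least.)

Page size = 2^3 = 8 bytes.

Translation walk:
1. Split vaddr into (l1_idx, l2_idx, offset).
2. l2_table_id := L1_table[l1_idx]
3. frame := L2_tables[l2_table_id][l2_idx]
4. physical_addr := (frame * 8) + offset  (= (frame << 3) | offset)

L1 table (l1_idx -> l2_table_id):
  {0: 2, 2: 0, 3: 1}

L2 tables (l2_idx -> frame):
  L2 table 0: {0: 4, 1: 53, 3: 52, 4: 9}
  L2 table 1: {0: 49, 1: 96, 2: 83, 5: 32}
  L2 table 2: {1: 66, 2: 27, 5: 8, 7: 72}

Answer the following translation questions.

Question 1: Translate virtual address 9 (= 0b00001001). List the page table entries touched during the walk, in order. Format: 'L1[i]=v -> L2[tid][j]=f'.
vaddr = 9 = 0b00001001
Split: l1_idx=0, l2_idx=1, offset=1

Answer: L1[0]=2 -> L2[2][1]=66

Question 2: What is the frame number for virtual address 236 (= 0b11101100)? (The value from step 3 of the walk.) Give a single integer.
vaddr = 236: l1_idx=3, l2_idx=5
L1[3] = 1; L2[1][5] = 32

Answer: 32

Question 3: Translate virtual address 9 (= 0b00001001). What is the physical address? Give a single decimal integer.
Answer: 529

Derivation:
vaddr = 9 = 0b00001001
Split: l1_idx=0, l2_idx=1, offset=1
L1[0] = 2
L2[2][1] = 66
paddr = 66 * 8 + 1 = 529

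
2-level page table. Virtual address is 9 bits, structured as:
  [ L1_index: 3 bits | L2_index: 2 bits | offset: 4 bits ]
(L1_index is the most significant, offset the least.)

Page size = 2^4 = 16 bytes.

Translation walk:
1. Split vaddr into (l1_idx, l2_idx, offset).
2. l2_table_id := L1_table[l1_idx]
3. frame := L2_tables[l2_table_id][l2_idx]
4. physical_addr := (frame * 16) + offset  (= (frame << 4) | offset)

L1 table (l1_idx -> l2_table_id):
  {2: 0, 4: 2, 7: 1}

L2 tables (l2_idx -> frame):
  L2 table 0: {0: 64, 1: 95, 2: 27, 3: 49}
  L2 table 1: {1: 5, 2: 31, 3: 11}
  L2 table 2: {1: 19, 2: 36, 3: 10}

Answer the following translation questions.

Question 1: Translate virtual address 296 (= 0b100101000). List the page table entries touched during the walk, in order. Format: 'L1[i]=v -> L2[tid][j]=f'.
Answer: L1[4]=2 -> L2[2][2]=36

Derivation:
vaddr = 296 = 0b100101000
Split: l1_idx=4, l2_idx=2, offset=8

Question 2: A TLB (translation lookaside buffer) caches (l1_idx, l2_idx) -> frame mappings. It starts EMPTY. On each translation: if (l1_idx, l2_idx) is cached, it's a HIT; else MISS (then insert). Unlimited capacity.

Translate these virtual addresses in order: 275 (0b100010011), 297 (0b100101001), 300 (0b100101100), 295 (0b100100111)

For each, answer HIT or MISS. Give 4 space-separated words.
Answer: MISS MISS HIT HIT

Derivation:
vaddr=275: (4,1) not in TLB -> MISS, insert
vaddr=297: (4,2) not in TLB -> MISS, insert
vaddr=300: (4,2) in TLB -> HIT
vaddr=295: (4,2) in TLB -> HIT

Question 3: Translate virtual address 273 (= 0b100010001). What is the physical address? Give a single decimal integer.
vaddr = 273 = 0b100010001
Split: l1_idx=4, l2_idx=1, offset=1
L1[4] = 2
L2[2][1] = 19
paddr = 19 * 16 + 1 = 305

Answer: 305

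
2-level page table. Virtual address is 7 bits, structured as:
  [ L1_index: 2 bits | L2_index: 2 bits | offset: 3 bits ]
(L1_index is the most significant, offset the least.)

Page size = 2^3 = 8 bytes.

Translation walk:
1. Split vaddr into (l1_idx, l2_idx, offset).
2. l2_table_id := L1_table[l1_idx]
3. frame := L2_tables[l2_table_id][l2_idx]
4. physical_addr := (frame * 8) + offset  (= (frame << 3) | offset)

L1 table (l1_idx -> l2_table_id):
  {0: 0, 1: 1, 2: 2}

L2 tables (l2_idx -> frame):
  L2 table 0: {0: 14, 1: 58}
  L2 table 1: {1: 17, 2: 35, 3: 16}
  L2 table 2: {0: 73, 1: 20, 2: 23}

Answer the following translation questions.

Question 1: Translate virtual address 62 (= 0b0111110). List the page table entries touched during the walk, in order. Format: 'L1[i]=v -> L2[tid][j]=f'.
vaddr = 62 = 0b0111110
Split: l1_idx=1, l2_idx=3, offset=6

Answer: L1[1]=1 -> L2[1][3]=16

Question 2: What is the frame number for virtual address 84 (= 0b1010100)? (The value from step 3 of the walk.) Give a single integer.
Answer: 23

Derivation:
vaddr = 84: l1_idx=2, l2_idx=2
L1[2] = 2; L2[2][2] = 23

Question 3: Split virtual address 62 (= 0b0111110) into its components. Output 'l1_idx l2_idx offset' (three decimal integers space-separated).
Answer: 1 3 6

Derivation:
vaddr = 62 = 0b0111110
  top 2 bits -> l1_idx = 1
  next 2 bits -> l2_idx = 3
  bottom 3 bits -> offset = 6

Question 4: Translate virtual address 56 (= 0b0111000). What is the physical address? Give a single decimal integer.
Answer: 128

Derivation:
vaddr = 56 = 0b0111000
Split: l1_idx=1, l2_idx=3, offset=0
L1[1] = 1
L2[1][3] = 16
paddr = 16 * 8 + 0 = 128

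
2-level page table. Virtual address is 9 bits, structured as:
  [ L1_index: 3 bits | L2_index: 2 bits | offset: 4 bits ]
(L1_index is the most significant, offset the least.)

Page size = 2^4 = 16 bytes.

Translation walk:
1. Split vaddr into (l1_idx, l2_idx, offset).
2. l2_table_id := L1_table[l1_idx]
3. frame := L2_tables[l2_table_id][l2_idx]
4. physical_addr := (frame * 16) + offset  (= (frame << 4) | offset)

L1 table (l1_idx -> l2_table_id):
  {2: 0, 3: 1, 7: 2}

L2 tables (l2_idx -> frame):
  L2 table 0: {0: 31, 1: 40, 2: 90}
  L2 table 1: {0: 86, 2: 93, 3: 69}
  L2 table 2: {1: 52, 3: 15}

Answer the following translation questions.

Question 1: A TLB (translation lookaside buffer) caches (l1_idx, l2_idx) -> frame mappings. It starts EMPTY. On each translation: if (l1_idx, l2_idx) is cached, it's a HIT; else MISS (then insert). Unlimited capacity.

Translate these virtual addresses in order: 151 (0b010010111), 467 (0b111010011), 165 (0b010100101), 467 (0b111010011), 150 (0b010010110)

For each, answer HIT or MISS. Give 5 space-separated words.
Answer: MISS MISS MISS HIT HIT

Derivation:
vaddr=151: (2,1) not in TLB -> MISS, insert
vaddr=467: (7,1) not in TLB -> MISS, insert
vaddr=165: (2,2) not in TLB -> MISS, insert
vaddr=467: (7,1) in TLB -> HIT
vaddr=150: (2,1) in TLB -> HIT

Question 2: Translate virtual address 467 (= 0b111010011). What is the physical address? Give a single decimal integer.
Answer: 835

Derivation:
vaddr = 467 = 0b111010011
Split: l1_idx=7, l2_idx=1, offset=3
L1[7] = 2
L2[2][1] = 52
paddr = 52 * 16 + 3 = 835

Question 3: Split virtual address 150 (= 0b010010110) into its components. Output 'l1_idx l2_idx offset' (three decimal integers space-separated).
Answer: 2 1 6

Derivation:
vaddr = 150 = 0b010010110
  top 3 bits -> l1_idx = 2
  next 2 bits -> l2_idx = 1
  bottom 4 bits -> offset = 6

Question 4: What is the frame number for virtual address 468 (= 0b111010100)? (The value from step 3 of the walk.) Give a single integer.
vaddr = 468: l1_idx=7, l2_idx=1
L1[7] = 2; L2[2][1] = 52

Answer: 52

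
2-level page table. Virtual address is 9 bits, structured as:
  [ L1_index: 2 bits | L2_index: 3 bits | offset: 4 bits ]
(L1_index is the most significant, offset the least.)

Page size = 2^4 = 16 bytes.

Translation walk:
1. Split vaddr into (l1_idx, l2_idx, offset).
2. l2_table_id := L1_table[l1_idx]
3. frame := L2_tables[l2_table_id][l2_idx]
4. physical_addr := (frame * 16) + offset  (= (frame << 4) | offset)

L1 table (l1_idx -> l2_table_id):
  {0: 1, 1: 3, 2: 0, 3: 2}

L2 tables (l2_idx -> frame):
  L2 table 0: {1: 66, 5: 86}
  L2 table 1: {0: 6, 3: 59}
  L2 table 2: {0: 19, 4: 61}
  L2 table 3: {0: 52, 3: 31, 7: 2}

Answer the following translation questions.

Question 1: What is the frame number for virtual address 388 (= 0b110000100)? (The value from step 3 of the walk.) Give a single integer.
vaddr = 388: l1_idx=3, l2_idx=0
L1[3] = 2; L2[2][0] = 19

Answer: 19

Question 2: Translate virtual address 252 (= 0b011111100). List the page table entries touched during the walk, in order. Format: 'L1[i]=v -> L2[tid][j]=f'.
Answer: L1[1]=3 -> L2[3][7]=2

Derivation:
vaddr = 252 = 0b011111100
Split: l1_idx=1, l2_idx=7, offset=12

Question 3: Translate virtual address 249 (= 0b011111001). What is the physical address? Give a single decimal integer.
vaddr = 249 = 0b011111001
Split: l1_idx=1, l2_idx=7, offset=9
L1[1] = 3
L2[3][7] = 2
paddr = 2 * 16 + 9 = 41

Answer: 41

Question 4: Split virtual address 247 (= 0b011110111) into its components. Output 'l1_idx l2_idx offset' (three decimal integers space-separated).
Answer: 1 7 7

Derivation:
vaddr = 247 = 0b011110111
  top 2 bits -> l1_idx = 1
  next 3 bits -> l2_idx = 7
  bottom 4 bits -> offset = 7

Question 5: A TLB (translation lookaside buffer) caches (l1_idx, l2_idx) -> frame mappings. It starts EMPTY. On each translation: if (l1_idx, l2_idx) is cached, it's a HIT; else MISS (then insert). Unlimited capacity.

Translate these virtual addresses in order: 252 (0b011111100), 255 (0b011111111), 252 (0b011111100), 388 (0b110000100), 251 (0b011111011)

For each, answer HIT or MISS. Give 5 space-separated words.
Answer: MISS HIT HIT MISS HIT

Derivation:
vaddr=252: (1,7) not in TLB -> MISS, insert
vaddr=255: (1,7) in TLB -> HIT
vaddr=252: (1,7) in TLB -> HIT
vaddr=388: (3,0) not in TLB -> MISS, insert
vaddr=251: (1,7) in TLB -> HIT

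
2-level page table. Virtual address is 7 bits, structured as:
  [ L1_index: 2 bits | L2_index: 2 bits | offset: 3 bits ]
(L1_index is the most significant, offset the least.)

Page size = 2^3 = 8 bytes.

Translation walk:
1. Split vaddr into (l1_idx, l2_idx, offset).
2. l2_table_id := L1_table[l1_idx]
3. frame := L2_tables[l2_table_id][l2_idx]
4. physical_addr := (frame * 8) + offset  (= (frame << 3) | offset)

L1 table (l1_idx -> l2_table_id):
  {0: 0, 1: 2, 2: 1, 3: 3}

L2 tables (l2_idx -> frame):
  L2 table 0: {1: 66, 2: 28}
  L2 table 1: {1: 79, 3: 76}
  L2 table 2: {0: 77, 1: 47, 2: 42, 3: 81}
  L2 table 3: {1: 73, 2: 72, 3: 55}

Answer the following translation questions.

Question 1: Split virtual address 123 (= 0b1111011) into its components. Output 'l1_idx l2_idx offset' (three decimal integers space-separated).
vaddr = 123 = 0b1111011
  top 2 bits -> l1_idx = 3
  next 2 bits -> l2_idx = 3
  bottom 3 bits -> offset = 3

Answer: 3 3 3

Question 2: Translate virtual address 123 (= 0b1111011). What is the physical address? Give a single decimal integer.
vaddr = 123 = 0b1111011
Split: l1_idx=3, l2_idx=3, offset=3
L1[3] = 3
L2[3][3] = 55
paddr = 55 * 8 + 3 = 443

Answer: 443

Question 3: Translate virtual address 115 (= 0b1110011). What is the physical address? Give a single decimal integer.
vaddr = 115 = 0b1110011
Split: l1_idx=3, l2_idx=2, offset=3
L1[3] = 3
L2[3][2] = 72
paddr = 72 * 8 + 3 = 579

Answer: 579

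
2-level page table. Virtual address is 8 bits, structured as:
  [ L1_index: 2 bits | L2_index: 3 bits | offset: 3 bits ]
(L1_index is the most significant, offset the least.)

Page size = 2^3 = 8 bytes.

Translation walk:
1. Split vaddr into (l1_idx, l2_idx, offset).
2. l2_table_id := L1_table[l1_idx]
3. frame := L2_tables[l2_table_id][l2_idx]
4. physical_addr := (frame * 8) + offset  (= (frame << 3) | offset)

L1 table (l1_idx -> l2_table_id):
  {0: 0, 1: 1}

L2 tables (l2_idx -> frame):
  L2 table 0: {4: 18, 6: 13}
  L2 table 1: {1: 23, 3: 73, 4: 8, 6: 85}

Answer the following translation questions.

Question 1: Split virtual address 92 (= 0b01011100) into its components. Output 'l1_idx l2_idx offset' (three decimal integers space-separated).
vaddr = 92 = 0b01011100
  top 2 bits -> l1_idx = 1
  next 3 bits -> l2_idx = 3
  bottom 3 bits -> offset = 4

Answer: 1 3 4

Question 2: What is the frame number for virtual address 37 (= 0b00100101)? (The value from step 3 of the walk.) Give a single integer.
Answer: 18

Derivation:
vaddr = 37: l1_idx=0, l2_idx=4
L1[0] = 0; L2[0][4] = 18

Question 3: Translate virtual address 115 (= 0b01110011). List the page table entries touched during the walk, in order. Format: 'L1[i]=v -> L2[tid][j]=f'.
Answer: L1[1]=1 -> L2[1][6]=85

Derivation:
vaddr = 115 = 0b01110011
Split: l1_idx=1, l2_idx=6, offset=3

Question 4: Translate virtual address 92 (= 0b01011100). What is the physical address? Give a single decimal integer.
Answer: 588

Derivation:
vaddr = 92 = 0b01011100
Split: l1_idx=1, l2_idx=3, offset=4
L1[1] = 1
L2[1][3] = 73
paddr = 73 * 8 + 4 = 588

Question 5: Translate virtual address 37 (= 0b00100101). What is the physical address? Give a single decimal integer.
Answer: 149

Derivation:
vaddr = 37 = 0b00100101
Split: l1_idx=0, l2_idx=4, offset=5
L1[0] = 0
L2[0][4] = 18
paddr = 18 * 8 + 5 = 149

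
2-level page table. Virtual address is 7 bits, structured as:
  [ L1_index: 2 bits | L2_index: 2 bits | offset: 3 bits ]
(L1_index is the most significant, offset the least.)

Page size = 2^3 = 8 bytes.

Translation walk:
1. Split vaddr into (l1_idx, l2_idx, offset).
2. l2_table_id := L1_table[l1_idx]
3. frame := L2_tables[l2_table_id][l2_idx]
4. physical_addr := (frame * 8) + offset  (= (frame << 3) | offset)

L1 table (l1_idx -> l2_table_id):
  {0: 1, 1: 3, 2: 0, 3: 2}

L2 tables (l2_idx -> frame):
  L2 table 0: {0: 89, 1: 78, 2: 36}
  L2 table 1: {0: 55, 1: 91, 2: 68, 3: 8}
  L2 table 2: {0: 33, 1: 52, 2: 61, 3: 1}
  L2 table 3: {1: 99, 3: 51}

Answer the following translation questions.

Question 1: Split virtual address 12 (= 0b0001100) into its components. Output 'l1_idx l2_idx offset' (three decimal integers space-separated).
vaddr = 12 = 0b0001100
  top 2 bits -> l1_idx = 0
  next 2 bits -> l2_idx = 1
  bottom 3 bits -> offset = 4

Answer: 0 1 4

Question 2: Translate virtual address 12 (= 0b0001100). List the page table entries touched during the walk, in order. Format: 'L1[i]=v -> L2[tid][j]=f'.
Answer: L1[0]=1 -> L2[1][1]=91

Derivation:
vaddr = 12 = 0b0001100
Split: l1_idx=0, l2_idx=1, offset=4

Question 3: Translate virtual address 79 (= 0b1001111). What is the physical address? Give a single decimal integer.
vaddr = 79 = 0b1001111
Split: l1_idx=2, l2_idx=1, offset=7
L1[2] = 0
L2[0][1] = 78
paddr = 78 * 8 + 7 = 631

Answer: 631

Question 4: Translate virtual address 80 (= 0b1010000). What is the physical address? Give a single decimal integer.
Answer: 288

Derivation:
vaddr = 80 = 0b1010000
Split: l1_idx=2, l2_idx=2, offset=0
L1[2] = 0
L2[0][2] = 36
paddr = 36 * 8 + 0 = 288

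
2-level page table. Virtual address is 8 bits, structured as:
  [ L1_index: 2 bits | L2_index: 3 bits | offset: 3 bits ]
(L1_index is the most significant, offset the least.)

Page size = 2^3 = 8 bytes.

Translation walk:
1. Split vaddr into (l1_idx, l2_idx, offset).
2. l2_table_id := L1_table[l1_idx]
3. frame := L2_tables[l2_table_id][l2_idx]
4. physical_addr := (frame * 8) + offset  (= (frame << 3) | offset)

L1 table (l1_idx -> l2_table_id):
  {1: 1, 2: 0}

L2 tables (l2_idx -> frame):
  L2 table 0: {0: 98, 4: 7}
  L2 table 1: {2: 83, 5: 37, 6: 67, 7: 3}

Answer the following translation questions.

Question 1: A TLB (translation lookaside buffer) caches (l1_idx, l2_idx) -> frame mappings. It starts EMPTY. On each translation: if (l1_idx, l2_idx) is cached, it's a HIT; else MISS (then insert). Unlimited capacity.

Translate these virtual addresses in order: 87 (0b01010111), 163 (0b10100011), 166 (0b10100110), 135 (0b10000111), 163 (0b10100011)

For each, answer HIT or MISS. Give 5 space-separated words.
Answer: MISS MISS HIT MISS HIT

Derivation:
vaddr=87: (1,2) not in TLB -> MISS, insert
vaddr=163: (2,4) not in TLB -> MISS, insert
vaddr=166: (2,4) in TLB -> HIT
vaddr=135: (2,0) not in TLB -> MISS, insert
vaddr=163: (2,4) in TLB -> HIT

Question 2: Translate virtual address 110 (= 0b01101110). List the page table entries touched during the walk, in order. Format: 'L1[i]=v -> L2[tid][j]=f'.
Answer: L1[1]=1 -> L2[1][5]=37

Derivation:
vaddr = 110 = 0b01101110
Split: l1_idx=1, l2_idx=5, offset=6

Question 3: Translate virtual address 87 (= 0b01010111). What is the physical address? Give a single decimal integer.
vaddr = 87 = 0b01010111
Split: l1_idx=1, l2_idx=2, offset=7
L1[1] = 1
L2[1][2] = 83
paddr = 83 * 8 + 7 = 671

Answer: 671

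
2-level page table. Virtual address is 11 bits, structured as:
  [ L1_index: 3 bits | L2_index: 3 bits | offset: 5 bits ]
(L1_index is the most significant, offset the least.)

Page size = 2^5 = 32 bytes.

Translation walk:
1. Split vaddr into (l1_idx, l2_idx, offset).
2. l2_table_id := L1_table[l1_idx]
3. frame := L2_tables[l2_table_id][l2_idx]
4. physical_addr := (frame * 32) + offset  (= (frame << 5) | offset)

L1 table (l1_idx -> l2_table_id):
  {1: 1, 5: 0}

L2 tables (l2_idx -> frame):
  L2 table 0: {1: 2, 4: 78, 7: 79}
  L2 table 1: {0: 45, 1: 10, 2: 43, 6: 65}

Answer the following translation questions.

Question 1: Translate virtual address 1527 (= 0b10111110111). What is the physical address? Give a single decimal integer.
Answer: 2551

Derivation:
vaddr = 1527 = 0b10111110111
Split: l1_idx=5, l2_idx=7, offset=23
L1[5] = 0
L2[0][7] = 79
paddr = 79 * 32 + 23 = 2551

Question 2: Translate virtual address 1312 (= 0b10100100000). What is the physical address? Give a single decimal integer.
Answer: 64

Derivation:
vaddr = 1312 = 0b10100100000
Split: l1_idx=5, l2_idx=1, offset=0
L1[5] = 0
L2[0][1] = 2
paddr = 2 * 32 + 0 = 64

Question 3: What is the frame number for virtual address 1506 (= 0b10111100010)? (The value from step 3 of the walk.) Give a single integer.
Answer: 79

Derivation:
vaddr = 1506: l1_idx=5, l2_idx=7
L1[5] = 0; L2[0][7] = 79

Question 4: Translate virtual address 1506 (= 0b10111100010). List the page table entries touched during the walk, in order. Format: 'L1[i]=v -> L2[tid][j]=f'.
Answer: L1[5]=0 -> L2[0][7]=79

Derivation:
vaddr = 1506 = 0b10111100010
Split: l1_idx=5, l2_idx=7, offset=2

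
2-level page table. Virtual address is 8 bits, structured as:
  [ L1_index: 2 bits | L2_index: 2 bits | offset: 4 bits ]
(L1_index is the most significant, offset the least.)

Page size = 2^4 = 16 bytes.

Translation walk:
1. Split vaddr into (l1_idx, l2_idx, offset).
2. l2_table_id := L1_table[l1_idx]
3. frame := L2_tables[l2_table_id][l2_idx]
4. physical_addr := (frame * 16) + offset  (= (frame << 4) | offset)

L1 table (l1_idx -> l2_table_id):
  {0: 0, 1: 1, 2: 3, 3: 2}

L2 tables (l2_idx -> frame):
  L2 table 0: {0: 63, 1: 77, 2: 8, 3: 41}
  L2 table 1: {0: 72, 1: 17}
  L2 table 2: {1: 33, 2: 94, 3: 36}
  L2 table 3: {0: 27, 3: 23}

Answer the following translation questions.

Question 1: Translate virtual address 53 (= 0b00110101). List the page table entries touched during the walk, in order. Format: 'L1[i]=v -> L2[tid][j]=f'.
vaddr = 53 = 0b00110101
Split: l1_idx=0, l2_idx=3, offset=5

Answer: L1[0]=0 -> L2[0][3]=41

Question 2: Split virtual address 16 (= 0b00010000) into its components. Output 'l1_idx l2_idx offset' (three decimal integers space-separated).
vaddr = 16 = 0b00010000
  top 2 bits -> l1_idx = 0
  next 2 bits -> l2_idx = 1
  bottom 4 bits -> offset = 0

Answer: 0 1 0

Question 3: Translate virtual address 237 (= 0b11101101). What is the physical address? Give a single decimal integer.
Answer: 1517

Derivation:
vaddr = 237 = 0b11101101
Split: l1_idx=3, l2_idx=2, offset=13
L1[3] = 2
L2[2][2] = 94
paddr = 94 * 16 + 13 = 1517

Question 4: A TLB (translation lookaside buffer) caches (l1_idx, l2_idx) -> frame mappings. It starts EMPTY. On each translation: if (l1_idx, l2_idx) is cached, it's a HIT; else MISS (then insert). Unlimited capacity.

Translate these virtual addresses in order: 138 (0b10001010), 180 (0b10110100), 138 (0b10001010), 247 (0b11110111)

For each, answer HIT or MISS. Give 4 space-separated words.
vaddr=138: (2,0) not in TLB -> MISS, insert
vaddr=180: (2,3) not in TLB -> MISS, insert
vaddr=138: (2,0) in TLB -> HIT
vaddr=247: (3,3) not in TLB -> MISS, insert

Answer: MISS MISS HIT MISS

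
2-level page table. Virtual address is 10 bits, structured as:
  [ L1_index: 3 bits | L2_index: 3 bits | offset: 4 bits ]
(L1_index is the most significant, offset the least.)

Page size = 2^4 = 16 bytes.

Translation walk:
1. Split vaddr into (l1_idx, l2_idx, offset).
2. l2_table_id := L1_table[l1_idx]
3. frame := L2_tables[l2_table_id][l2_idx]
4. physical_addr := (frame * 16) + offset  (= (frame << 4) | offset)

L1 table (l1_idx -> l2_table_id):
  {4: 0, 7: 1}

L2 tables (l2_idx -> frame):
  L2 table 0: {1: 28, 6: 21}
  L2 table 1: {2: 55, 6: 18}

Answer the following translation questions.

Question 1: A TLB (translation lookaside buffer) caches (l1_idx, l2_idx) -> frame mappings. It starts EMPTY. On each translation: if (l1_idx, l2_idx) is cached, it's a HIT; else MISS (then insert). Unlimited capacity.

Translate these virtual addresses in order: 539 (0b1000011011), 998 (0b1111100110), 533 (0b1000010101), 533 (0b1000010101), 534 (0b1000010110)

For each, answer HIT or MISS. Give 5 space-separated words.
vaddr=539: (4,1) not in TLB -> MISS, insert
vaddr=998: (7,6) not in TLB -> MISS, insert
vaddr=533: (4,1) in TLB -> HIT
vaddr=533: (4,1) in TLB -> HIT
vaddr=534: (4,1) in TLB -> HIT

Answer: MISS MISS HIT HIT HIT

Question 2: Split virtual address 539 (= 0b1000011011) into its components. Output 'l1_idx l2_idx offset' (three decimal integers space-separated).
Answer: 4 1 11

Derivation:
vaddr = 539 = 0b1000011011
  top 3 bits -> l1_idx = 4
  next 3 bits -> l2_idx = 1
  bottom 4 bits -> offset = 11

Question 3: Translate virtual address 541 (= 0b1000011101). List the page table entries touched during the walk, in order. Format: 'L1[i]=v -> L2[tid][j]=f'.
Answer: L1[4]=0 -> L2[0][1]=28

Derivation:
vaddr = 541 = 0b1000011101
Split: l1_idx=4, l2_idx=1, offset=13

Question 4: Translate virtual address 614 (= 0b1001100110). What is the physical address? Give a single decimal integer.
Answer: 342

Derivation:
vaddr = 614 = 0b1001100110
Split: l1_idx=4, l2_idx=6, offset=6
L1[4] = 0
L2[0][6] = 21
paddr = 21 * 16 + 6 = 342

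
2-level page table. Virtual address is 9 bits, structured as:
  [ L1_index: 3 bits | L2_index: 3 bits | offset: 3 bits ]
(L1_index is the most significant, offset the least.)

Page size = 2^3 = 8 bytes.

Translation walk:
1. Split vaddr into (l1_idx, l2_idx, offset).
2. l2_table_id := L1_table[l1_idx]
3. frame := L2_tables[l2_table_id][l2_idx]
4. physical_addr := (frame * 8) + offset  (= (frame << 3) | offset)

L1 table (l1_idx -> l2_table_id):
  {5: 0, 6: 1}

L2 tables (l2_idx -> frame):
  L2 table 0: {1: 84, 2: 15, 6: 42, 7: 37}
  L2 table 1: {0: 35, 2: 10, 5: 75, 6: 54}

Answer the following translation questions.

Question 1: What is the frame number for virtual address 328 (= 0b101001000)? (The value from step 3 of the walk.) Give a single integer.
vaddr = 328: l1_idx=5, l2_idx=1
L1[5] = 0; L2[0][1] = 84

Answer: 84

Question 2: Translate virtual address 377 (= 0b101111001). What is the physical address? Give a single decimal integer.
vaddr = 377 = 0b101111001
Split: l1_idx=5, l2_idx=7, offset=1
L1[5] = 0
L2[0][7] = 37
paddr = 37 * 8 + 1 = 297

Answer: 297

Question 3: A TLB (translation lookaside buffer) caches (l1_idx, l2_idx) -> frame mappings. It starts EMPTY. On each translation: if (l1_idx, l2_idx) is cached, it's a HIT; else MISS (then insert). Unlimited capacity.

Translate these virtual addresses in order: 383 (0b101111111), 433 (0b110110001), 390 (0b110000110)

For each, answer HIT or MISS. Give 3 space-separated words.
Answer: MISS MISS MISS

Derivation:
vaddr=383: (5,7) not in TLB -> MISS, insert
vaddr=433: (6,6) not in TLB -> MISS, insert
vaddr=390: (6,0) not in TLB -> MISS, insert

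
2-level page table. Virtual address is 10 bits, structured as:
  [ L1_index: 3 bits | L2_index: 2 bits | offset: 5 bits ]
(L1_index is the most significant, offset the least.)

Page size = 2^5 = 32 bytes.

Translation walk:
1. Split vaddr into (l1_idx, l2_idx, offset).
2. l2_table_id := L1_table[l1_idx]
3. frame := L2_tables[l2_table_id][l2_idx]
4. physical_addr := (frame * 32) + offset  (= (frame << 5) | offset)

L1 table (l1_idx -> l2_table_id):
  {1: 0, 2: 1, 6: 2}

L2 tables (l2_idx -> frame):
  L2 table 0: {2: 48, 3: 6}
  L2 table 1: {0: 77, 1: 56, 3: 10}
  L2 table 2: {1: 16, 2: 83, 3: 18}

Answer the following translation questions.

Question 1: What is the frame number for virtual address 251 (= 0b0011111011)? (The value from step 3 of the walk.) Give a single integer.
vaddr = 251: l1_idx=1, l2_idx=3
L1[1] = 0; L2[0][3] = 6

Answer: 6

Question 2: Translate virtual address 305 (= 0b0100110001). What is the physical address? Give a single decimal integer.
vaddr = 305 = 0b0100110001
Split: l1_idx=2, l2_idx=1, offset=17
L1[2] = 1
L2[1][1] = 56
paddr = 56 * 32 + 17 = 1809

Answer: 1809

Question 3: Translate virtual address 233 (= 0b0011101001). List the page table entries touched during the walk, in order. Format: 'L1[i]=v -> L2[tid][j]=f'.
Answer: L1[1]=0 -> L2[0][3]=6

Derivation:
vaddr = 233 = 0b0011101001
Split: l1_idx=1, l2_idx=3, offset=9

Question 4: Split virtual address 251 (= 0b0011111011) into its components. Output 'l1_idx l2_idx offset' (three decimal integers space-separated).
vaddr = 251 = 0b0011111011
  top 3 bits -> l1_idx = 1
  next 2 bits -> l2_idx = 3
  bottom 5 bits -> offset = 27

Answer: 1 3 27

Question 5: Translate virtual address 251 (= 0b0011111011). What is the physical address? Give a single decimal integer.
vaddr = 251 = 0b0011111011
Split: l1_idx=1, l2_idx=3, offset=27
L1[1] = 0
L2[0][3] = 6
paddr = 6 * 32 + 27 = 219

Answer: 219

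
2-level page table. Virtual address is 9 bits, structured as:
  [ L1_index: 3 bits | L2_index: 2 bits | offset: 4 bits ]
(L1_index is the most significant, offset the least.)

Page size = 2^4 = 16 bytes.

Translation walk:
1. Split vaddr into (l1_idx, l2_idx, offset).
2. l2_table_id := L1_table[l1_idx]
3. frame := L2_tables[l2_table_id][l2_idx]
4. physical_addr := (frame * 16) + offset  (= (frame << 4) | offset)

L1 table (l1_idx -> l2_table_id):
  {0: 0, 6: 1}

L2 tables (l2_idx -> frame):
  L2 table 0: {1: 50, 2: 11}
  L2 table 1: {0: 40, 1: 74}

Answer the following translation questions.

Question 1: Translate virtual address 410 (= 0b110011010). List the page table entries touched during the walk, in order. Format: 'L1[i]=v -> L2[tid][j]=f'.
Answer: L1[6]=1 -> L2[1][1]=74

Derivation:
vaddr = 410 = 0b110011010
Split: l1_idx=6, l2_idx=1, offset=10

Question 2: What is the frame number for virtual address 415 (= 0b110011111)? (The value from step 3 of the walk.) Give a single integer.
Answer: 74

Derivation:
vaddr = 415: l1_idx=6, l2_idx=1
L1[6] = 1; L2[1][1] = 74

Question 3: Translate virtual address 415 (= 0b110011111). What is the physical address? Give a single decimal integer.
vaddr = 415 = 0b110011111
Split: l1_idx=6, l2_idx=1, offset=15
L1[6] = 1
L2[1][1] = 74
paddr = 74 * 16 + 15 = 1199

Answer: 1199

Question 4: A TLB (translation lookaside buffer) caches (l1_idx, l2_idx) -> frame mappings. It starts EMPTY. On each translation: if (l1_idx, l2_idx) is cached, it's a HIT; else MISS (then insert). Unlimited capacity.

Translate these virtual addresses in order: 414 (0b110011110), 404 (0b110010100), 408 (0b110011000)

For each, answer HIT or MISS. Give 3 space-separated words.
Answer: MISS HIT HIT

Derivation:
vaddr=414: (6,1) not in TLB -> MISS, insert
vaddr=404: (6,1) in TLB -> HIT
vaddr=408: (6,1) in TLB -> HIT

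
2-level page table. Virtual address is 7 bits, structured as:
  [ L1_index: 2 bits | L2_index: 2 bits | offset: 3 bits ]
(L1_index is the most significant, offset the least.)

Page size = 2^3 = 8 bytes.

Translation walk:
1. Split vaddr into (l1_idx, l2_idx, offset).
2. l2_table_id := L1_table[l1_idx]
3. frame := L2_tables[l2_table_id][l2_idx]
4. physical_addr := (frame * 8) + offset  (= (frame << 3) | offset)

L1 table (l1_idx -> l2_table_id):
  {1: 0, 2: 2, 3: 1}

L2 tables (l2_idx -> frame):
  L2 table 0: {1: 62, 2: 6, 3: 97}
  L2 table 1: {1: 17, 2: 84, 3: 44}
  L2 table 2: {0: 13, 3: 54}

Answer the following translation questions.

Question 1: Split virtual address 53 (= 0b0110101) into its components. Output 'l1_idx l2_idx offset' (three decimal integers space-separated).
Answer: 1 2 5

Derivation:
vaddr = 53 = 0b0110101
  top 2 bits -> l1_idx = 1
  next 2 bits -> l2_idx = 2
  bottom 3 bits -> offset = 5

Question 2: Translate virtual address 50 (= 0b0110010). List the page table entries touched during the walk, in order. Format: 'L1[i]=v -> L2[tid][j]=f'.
Answer: L1[1]=0 -> L2[0][2]=6

Derivation:
vaddr = 50 = 0b0110010
Split: l1_idx=1, l2_idx=2, offset=2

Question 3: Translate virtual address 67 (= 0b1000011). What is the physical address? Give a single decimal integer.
Answer: 107

Derivation:
vaddr = 67 = 0b1000011
Split: l1_idx=2, l2_idx=0, offset=3
L1[2] = 2
L2[2][0] = 13
paddr = 13 * 8 + 3 = 107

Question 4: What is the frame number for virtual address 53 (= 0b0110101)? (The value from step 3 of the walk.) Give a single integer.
Answer: 6

Derivation:
vaddr = 53: l1_idx=1, l2_idx=2
L1[1] = 0; L2[0][2] = 6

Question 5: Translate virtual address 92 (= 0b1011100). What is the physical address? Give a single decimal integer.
Answer: 436

Derivation:
vaddr = 92 = 0b1011100
Split: l1_idx=2, l2_idx=3, offset=4
L1[2] = 2
L2[2][3] = 54
paddr = 54 * 8 + 4 = 436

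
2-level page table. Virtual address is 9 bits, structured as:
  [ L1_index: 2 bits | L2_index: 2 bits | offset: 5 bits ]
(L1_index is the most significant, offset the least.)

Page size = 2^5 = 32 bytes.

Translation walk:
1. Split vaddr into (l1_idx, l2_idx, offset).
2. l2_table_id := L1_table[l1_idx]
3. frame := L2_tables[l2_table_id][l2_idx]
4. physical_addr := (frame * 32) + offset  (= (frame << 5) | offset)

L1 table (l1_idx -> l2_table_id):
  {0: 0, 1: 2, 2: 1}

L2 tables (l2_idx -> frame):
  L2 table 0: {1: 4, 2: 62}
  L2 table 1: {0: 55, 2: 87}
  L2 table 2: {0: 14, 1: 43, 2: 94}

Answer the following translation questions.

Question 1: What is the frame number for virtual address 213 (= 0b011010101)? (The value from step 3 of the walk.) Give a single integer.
Answer: 94

Derivation:
vaddr = 213: l1_idx=1, l2_idx=2
L1[1] = 2; L2[2][2] = 94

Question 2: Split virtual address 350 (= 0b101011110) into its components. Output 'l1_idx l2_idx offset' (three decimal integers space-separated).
Answer: 2 2 30

Derivation:
vaddr = 350 = 0b101011110
  top 2 bits -> l1_idx = 2
  next 2 bits -> l2_idx = 2
  bottom 5 bits -> offset = 30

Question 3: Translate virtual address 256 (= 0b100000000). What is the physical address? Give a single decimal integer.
vaddr = 256 = 0b100000000
Split: l1_idx=2, l2_idx=0, offset=0
L1[2] = 1
L2[1][0] = 55
paddr = 55 * 32 + 0 = 1760

Answer: 1760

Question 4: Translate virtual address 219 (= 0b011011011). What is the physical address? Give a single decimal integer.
Answer: 3035

Derivation:
vaddr = 219 = 0b011011011
Split: l1_idx=1, l2_idx=2, offset=27
L1[1] = 2
L2[2][2] = 94
paddr = 94 * 32 + 27 = 3035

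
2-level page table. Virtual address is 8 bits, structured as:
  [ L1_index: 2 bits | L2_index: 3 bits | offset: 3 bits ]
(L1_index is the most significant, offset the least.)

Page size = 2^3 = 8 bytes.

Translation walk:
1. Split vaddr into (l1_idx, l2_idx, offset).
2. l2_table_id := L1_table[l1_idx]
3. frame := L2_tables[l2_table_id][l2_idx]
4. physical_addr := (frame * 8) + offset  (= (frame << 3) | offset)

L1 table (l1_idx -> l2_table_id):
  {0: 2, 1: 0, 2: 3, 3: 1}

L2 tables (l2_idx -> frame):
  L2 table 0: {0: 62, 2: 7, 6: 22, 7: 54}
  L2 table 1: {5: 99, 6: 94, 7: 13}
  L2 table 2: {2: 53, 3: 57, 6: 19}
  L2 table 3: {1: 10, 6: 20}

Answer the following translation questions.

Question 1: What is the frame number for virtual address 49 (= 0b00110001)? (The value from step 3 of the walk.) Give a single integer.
vaddr = 49: l1_idx=0, l2_idx=6
L1[0] = 2; L2[2][6] = 19

Answer: 19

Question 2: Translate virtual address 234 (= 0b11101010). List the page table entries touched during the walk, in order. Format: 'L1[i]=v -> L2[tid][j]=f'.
Answer: L1[3]=1 -> L2[1][5]=99

Derivation:
vaddr = 234 = 0b11101010
Split: l1_idx=3, l2_idx=5, offset=2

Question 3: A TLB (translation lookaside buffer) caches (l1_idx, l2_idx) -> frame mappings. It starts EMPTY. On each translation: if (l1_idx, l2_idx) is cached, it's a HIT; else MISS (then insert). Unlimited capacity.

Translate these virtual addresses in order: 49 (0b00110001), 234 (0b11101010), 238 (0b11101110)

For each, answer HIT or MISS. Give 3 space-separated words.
vaddr=49: (0,6) not in TLB -> MISS, insert
vaddr=234: (3,5) not in TLB -> MISS, insert
vaddr=238: (3,5) in TLB -> HIT

Answer: MISS MISS HIT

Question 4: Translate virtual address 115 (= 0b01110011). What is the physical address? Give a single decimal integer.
vaddr = 115 = 0b01110011
Split: l1_idx=1, l2_idx=6, offset=3
L1[1] = 0
L2[0][6] = 22
paddr = 22 * 8 + 3 = 179

Answer: 179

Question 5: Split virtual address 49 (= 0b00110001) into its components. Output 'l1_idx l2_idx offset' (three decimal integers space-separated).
Answer: 0 6 1

Derivation:
vaddr = 49 = 0b00110001
  top 2 bits -> l1_idx = 0
  next 3 bits -> l2_idx = 6
  bottom 3 bits -> offset = 1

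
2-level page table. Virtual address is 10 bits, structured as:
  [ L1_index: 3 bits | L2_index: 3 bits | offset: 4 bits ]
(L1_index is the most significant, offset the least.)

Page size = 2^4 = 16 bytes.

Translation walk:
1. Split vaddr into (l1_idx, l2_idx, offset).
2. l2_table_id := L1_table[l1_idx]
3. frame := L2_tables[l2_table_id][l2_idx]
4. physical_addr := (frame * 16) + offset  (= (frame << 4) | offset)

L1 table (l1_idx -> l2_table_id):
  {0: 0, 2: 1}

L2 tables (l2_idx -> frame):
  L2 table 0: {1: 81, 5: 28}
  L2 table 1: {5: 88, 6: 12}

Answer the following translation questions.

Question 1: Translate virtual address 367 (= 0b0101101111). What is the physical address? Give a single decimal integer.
Answer: 207

Derivation:
vaddr = 367 = 0b0101101111
Split: l1_idx=2, l2_idx=6, offset=15
L1[2] = 1
L2[1][6] = 12
paddr = 12 * 16 + 15 = 207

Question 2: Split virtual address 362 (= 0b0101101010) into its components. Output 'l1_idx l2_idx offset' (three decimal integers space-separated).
vaddr = 362 = 0b0101101010
  top 3 bits -> l1_idx = 2
  next 3 bits -> l2_idx = 6
  bottom 4 bits -> offset = 10

Answer: 2 6 10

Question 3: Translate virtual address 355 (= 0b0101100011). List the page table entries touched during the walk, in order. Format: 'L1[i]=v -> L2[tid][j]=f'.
Answer: L1[2]=1 -> L2[1][6]=12

Derivation:
vaddr = 355 = 0b0101100011
Split: l1_idx=2, l2_idx=6, offset=3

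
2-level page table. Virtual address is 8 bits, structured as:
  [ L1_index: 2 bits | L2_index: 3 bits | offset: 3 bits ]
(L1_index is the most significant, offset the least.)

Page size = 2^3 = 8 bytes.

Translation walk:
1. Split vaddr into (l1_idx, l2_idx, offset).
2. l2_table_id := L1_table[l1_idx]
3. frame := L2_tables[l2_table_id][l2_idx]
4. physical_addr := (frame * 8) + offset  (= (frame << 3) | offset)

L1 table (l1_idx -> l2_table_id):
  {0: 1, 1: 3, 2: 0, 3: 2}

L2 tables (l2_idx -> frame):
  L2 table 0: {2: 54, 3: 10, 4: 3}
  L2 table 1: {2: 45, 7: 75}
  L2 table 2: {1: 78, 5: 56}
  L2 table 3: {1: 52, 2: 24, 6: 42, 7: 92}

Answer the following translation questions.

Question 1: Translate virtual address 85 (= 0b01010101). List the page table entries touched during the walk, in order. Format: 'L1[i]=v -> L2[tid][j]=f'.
vaddr = 85 = 0b01010101
Split: l1_idx=1, l2_idx=2, offset=5

Answer: L1[1]=3 -> L2[3][2]=24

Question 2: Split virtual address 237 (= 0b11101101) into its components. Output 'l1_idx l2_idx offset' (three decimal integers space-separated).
vaddr = 237 = 0b11101101
  top 2 bits -> l1_idx = 3
  next 3 bits -> l2_idx = 5
  bottom 3 bits -> offset = 5

Answer: 3 5 5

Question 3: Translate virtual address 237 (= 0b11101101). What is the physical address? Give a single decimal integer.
Answer: 453

Derivation:
vaddr = 237 = 0b11101101
Split: l1_idx=3, l2_idx=5, offset=5
L1[3] = 2
L2[2][5] = 56
paddr = 56 * 8 + 5 = 453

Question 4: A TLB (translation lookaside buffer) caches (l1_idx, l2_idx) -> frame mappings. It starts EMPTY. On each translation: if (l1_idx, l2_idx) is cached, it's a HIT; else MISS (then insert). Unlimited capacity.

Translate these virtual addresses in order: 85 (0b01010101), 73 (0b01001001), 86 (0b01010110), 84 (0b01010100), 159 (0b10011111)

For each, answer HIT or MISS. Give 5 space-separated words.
Answer: MISS MISS HIT HIT MISS

Derivation:
vaddr=85: (1,2) not in TLB -> MISS, insert
vaddr=73: (1,1) not in TLB -> MISS, insert
vaddr=86: (1,2) in TLB -> HIT
vaddr=84: (1,2) in TLB -> HIT
vaddr=159: (2,3) not in TLB -> MISS, insert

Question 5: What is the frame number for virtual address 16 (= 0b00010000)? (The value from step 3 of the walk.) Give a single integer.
vaddr = 16: l1_idx=0, l2_idx=2
L1[0] = 1; L2[1][2] = 45

Answer: 45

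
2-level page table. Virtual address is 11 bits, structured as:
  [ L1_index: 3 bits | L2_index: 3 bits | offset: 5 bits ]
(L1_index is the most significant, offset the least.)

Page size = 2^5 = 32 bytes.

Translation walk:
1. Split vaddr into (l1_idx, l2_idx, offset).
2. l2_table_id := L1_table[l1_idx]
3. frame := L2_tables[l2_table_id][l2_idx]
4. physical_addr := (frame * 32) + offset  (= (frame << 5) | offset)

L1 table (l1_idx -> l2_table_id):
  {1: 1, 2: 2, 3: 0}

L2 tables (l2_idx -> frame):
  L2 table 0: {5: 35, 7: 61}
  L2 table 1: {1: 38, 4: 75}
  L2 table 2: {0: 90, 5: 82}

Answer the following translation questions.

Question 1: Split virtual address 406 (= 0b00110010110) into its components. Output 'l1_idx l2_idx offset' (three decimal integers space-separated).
Answer: 1 4 22

Derivation:
vaddr = 406 = 0b00110010110
  top 3 bits -> l1_idx = 1
  next 3 bits -> l2_idx = 4
  bottom 5 bits -> offset = 22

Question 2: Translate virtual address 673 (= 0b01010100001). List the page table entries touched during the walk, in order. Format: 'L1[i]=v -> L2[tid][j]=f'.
vaddr = 673 = 0b01010100001
Split: l1_idx=2, l2_idx=5, offset=1

Answer: L1[2]=2 -> L2[2][5]=82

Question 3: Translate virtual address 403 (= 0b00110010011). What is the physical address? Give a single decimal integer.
vaddr = 403 = 0b00110010011
Split: l1_idx=1, l2_idx=4, offset=19
L1[1] = 1
L2[1][4] = 75
paddr = 75 * 32 + 19 = 2419

Answer: 2419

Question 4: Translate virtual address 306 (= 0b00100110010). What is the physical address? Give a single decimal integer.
Answer: 1234

Derivation:
vaddr = 306 = 0b00100110010
Split: l1_idx=1, l2_idx=1, offset=18
L1[1] = 1
L2[1][1] = 38
paddr = 38 * 32 + 18 = 1234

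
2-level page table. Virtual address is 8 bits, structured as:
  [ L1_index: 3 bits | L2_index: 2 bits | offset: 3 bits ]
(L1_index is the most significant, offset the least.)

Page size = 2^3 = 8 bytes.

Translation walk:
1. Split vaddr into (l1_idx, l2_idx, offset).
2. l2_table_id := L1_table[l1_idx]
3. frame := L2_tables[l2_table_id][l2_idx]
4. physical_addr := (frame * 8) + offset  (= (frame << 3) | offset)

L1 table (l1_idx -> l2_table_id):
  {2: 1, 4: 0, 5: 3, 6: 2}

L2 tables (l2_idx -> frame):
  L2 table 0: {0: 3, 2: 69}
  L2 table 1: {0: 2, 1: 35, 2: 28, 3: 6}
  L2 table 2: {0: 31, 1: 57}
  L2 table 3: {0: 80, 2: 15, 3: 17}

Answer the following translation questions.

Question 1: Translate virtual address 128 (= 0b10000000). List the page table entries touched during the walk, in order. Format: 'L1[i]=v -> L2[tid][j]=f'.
vaddr = 128 = 0b10000000
Split: l1_idx=4, l2_idx=0, offset=0

Answer: L1[4]=0 -> L2[0][0]=3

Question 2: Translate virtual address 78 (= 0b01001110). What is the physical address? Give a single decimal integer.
Answer: 286

Derivation:
vaddr = 78 = 0b01001110
Split: l1_idx=2, l2_idx=1, offset=6
L1[2] = 1
L2[1][1] = 35
paddr = 35 * 8 + 6 = 286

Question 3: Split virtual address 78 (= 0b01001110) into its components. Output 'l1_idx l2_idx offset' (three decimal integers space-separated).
Answer: 2 1 6

Derivation:
vaddr = 78 = 0b01001110
  top 3 bits -> l1_idx = 2
  next 2 bits -> l2_idx = 1
  bottom 3 bits -> offset = 6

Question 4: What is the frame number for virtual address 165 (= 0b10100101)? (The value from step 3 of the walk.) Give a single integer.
Answer: 80

Derivation:
vaddr = 165: l1_idx=5, l2_idx=0
L1[5] = 3; L2[3][0] = 80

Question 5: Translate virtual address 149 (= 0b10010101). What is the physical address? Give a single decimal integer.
Answer: 557

Derivation:
vaddr = 149 = 0b10010101
Split: l1_idx=4, l2_idx=2, offset=5
L1[4] = 0
L2[0][2] = 69
paddr = 69 * 8 + 5 = 557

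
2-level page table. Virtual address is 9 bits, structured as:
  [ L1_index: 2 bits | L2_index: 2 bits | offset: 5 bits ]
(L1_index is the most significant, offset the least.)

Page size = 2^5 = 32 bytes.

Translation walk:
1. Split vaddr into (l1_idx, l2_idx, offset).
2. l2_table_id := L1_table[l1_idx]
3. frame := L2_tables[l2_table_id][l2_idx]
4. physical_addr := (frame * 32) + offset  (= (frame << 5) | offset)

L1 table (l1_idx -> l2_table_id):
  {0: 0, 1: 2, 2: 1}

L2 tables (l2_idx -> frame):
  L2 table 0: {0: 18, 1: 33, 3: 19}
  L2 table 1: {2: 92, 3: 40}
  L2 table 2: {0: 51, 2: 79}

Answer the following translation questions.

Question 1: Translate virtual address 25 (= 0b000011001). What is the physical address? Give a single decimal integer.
Answer: 601

Derivation:
vaddr = 25 = 0b000011001
Split: l1_idx=0, l2_idx=0, offset=25
L1[0] = 0
L2[0][0] = 18
paddr = 18 * 32 + 25 = 601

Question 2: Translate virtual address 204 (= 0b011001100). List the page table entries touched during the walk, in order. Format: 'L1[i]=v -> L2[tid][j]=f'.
Answer: L1[1]=2 -> L2[2][2]=79

Derivation:
vaddr = 204 = 0b011001100
Split: l1_idx=1, l2_idx=2, offset=12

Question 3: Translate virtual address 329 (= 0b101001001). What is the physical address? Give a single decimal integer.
Answer: 2953

Derivation:
vaddr = 329 = 0b101001001
Split: l1_idx=2, l2_idx=2, offset=9
L1[2] = 1
L2[1][2] = 92
paddr = 92 * 32 + 9 = 2953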